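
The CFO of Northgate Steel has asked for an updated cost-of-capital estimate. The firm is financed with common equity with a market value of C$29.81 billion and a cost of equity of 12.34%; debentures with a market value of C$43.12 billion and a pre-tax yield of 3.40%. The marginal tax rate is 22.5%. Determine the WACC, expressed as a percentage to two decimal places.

Total capital V = 29.81 + 43.12 = 72.93.
Equity: weight = 29.81/72.93 = 0.4087; cost = 12.34%.
Debentures: weight = 43.12/72.93 = 0.5913; after-tax cost = 3.4% × (1 − 22.5%) = 2.6350%.
WACC = 0.4087 × 12.3400% + 0.5913 × 2.6350% = 6.6019%.

6.60%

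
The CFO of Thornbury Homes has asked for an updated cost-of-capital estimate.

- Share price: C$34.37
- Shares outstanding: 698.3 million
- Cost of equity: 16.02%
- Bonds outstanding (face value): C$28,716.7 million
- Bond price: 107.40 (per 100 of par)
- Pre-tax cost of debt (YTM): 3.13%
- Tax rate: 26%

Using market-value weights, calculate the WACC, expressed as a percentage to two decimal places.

Market value of equity E = 34.37 × 698.3m = 24000.571m. Market value of debt D = 28716.7m × 107.4/100 = 30841.7358m.
Total capital V = 24000.571 + 30841.7358 = 54842.3068.
Equity: weight = 24000.571/54842.3068 = 0.4376; cost = 16.02%.
Bonds outstanding: weight = 30841.7358/54842.3068 = 0.5624; after-tax cost = 3.13% × (1 − 26%) = 2.3162%.
WACC = 0.4376 × 16.0200% + 0.5624 × 2.3162% = 8.3134%.

8.31%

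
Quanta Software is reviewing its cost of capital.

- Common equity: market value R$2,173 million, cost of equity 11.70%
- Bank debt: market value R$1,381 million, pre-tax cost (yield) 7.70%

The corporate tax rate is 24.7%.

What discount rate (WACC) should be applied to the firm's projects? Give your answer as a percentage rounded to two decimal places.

Total capital V = 2173 + 1381 = 3554.
Equity: weight = 2173/3554 = 0.6114; cost = 11.7%.
Bank debt: weight = 1381/3554 = 0.3886; after-tax cost = 7.7% × (1 − 24.7%) = 5.7981%.
WACC = 0.6114 × 11.7000% + 0.3886 × 5.7981% = 9.4067%.

9.41%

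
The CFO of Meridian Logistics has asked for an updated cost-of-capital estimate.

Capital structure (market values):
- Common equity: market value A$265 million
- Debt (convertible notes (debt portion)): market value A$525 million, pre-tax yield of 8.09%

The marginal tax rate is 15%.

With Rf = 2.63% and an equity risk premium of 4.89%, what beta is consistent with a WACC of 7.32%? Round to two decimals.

Total capital V = 265 + 525 = 790.
Equity weight = 265/790 = 0.3354.
Convertible notes (debt portion) weight = 525/790 = 0.6646.
Debt contribution = 0.6646 × 8.09% × (1 − 15%) = 4.5698%.
Required equity contribution = 7.32% − 4.5698% = 2.7502%  ⇒  Re = 8.1986%.
CAPM: 8.1986% = 2.63% + β × 4.89%  ⇒  β = 1.1388.

1.14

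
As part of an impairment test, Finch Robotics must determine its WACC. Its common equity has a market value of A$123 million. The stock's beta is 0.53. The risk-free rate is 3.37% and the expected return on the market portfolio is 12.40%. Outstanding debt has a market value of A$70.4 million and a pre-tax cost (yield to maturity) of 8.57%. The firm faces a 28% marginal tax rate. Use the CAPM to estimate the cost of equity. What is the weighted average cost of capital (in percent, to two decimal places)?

Market risk premium = 12.4% − 3.37% = 9.03%.
Cost of equity via CAPM: Re = 3.37% + 0.53 × 9.03% = 8.1559%.
Total capital V = 123 + 70.4 = 193.4.
Equity: weight = 123/193.4 = 0.6360; cost = 8.1559%.
Debt: weight = 70.4/193.4 = 0.3640; after-tax cost = 8.57% × (1 − 28%) = 6.1704%.
WACC = 0.6360 × 8.1559% + 0.3640 × 6.1704% = 7.4332%.

7.43%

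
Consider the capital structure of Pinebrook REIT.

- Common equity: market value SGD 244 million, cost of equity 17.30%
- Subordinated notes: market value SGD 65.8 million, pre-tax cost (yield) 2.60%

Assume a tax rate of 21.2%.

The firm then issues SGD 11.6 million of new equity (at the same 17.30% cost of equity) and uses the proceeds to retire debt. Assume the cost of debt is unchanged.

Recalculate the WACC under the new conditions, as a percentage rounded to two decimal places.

After the change:
Total capital V = 255.6 + 54.2 = 309.8.
Equity: weight = 255.6/309.8 = 0.8250; cost = 17.3%.
Subordinated notes: weight = 54.2/309.8 = 0.1750; after-tax cost = 2.6% × (1 − 21.2%) = 2.0488%.
WACC = 0.8250 × 17.3000% + 0.1750 × 2.0488% = 14.6318%.

14.63%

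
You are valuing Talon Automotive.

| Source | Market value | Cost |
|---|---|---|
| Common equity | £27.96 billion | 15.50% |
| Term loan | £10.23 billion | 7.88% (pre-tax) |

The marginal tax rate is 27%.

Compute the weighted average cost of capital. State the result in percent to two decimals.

12.89%

Total capital V = 27.96 + 10.23 = 38.19.
Equity: weight = 27.96/38.19 = 0.7321; cost = 15.5%.
Term loan: weight = 10.23/38.19 = 0.2679; after-tax cost = 7.88% × (1 − 27%) = 5.7524%.
WACC = 0.7321 × 15.5000% + 0.2679 × 5.7524% = 12.8889%.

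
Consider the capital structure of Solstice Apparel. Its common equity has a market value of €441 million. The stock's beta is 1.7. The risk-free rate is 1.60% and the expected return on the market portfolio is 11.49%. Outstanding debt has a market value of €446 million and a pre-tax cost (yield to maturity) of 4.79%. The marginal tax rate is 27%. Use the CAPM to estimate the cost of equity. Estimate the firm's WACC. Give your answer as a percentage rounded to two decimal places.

Market risk premium = 11.49% − 1.6% = 9.89%.
Cost of equity via CAPM: Re = 1.6% + 1.7 × 9.89% = 18.4130%.
Total capital V = 441 + 446 = 887.
Equity: weight = 441/887 = 0.4972; cost = 18.413%.
Debt: weight = 446/887 = 0.5028; after-tax cost = 4.79% × (1 − 27%) = 3.4967%.
WACC = 0.4972 × 18.4130% + 0.5028 × 3.4967% = 10.9128%.

10.91%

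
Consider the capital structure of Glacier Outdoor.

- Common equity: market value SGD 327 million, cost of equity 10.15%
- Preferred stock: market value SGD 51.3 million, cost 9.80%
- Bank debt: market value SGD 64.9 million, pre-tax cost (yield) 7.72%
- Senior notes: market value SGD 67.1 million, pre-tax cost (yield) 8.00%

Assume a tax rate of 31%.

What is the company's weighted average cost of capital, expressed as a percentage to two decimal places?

Total capital V = 327 + 51.3 + 64.9 + 67.1 = 510.3.
Equity: weight = 327/510.3 = 0.6408; cost = 10.15%.
Preferred: weight = 51.3/510.3 = 0.1005; cost = 9.8%.
Bank debt: weight = 64.9/510.3 = 0.1272; after-tax cost = 7.72% × (1 − 31%) = 5.3268%.
Senior notes: weight = 67.1/510.3 = 0.1315; after-tax cost = 8% × (1 − 31%) = 5.5200%.
WACC = 0.6408 × 10.1500% + 0.1005 × 9.8000% + 0.1272 × 5.3268% + 0.1315 × 5.5200% = 8.8926%.

8.89%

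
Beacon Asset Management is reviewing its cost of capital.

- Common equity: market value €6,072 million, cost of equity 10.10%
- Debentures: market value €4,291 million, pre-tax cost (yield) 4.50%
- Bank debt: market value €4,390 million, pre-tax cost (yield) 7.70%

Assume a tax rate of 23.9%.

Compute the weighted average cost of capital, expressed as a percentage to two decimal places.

Total capital V = 6072 + 4291 + 4390 = 14753.
Equity: weight = 6072/14753 = 0.4116; cost = 10.1%.
Debentures: weight = 4291/14753 = 0.2909; after-tax cost = 4.5% × (1 − 23.9%) = 3.4245%.
Bank debt: weight = 4390/14753 = 0.2976; after-tax cost = 7.7% × (1 − 23.9%) = 5.8597%.
WACC = 0.4116 × 10.1000% + 0.2909 × 3.4245% + 0.2976 × 5.8597% = 6.8966%.

6.90%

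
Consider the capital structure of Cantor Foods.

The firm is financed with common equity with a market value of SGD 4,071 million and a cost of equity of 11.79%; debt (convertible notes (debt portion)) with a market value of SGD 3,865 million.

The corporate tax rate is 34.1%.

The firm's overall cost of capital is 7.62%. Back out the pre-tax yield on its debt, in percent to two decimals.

Total capital V = 4071 + 3865 = 7936.
Equity weight = 4071/7936 = 0.5130.
Convertible notes (debt portion) weight = 3865/7936 = 0.4870.
Equity contribution = 0.5130 × 11.79% = 6.0480%.
Remaining for debt = 7.62% − 6.0480% = 1.5720%.
Rd × (1 − 34.1%) × 0.4870 = 1.5720%  ⇒  Rd = 4.8979%.

4.90%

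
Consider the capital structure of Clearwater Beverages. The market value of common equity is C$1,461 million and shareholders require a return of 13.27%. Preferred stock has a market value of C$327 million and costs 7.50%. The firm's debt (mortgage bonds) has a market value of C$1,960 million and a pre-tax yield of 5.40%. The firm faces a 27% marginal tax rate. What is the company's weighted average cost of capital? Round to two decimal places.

7.89%

Total capital V = 1461 + 327 + 1960 = 3748.
Equity: weight = 1461/3748 = 0.3898; cost = 13.27%.
Preferred: weight = 327/3748 = 0.0872; cost = 7.5%.
Mortgage bonds: weight = 1960/3748 = 0.5229; after-tax cost = 5.4% × (1 − 27%) = 3.9420%.
WACC = 0.3898 × 13.2700% + 0.0872 × 7.5000% + 0.5229 × 3.9420% = 7.8886%.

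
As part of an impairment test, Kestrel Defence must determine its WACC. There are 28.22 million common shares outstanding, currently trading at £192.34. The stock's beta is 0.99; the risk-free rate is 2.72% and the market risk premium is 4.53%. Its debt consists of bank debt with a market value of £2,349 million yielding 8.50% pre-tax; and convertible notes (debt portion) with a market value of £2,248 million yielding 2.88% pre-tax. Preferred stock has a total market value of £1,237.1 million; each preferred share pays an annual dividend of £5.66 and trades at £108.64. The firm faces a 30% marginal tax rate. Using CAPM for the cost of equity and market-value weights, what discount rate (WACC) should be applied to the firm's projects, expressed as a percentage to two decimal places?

5.69%

Cost of equity via CAPM: Re = 2.72% + 0.99 × 4.53% = 7.2047%.
Cost of preferred: Rp = 5.66 / 108.64 = 5.2099%.
Market value of equity E = 192.34 × 28.22m = 5427.8348m.
Total capital V = 5427.8348 + 1237.1 + 2349 + 2248 = 11261.9348.
Equity: weight = 5427.8348/11261.9348 = 0.4820; cost = 7.2047%.
Preferred: weight = 1237.1/11261.9348 = 0.1098; cost = 5.2099%.
Bank debt: weight = 2349/11261.9348 = 0.2086; after-tax cost = 8.5% × (1 − 30%) = 5.9500%.
Convertible notes (debt portion): weight = 2248/11261.9348 = 0.1996; after-tax cost = 2.88% × (1 − 30%) = 2.0160%.
WACC = 0.4820 × 7.2047% + 0.1098 × 5.2099% + 0.2086 × 5.9500% + 0.1996 × 2.0160% = 5.6882%.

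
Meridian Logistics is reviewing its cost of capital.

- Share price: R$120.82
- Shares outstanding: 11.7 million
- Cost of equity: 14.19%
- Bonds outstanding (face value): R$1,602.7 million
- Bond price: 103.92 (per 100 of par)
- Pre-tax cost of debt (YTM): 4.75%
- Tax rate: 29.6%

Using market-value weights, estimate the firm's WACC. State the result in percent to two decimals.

8.32%

Market value of equity E = 120.82 × 11.7m = 1413.594m. Market value of debt D = 1602.7m × 103.92/100 = 1665.52584m.
Total capital V = 1413.594 + 1665.52584 = 3079.11984.
Equity: weight = 1413.594/3079.11984 = 0.4591; cost = 14.19%.
Bonds outstanding: weight = 1665.52584/3079.11984 = 0.5409; after-tax cost = 4.75% × (1 − 29.6%) = 3.3440%.
WACC = 0.4591 × 14.1900% + 0.5409 × 3.3440% = 8.3233%.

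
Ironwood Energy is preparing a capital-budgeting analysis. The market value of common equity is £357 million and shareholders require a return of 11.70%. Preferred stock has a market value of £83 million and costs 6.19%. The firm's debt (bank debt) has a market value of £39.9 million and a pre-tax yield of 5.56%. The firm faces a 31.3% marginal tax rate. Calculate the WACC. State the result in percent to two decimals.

Total capital V = 357 + 83 + 39.9 = 479.9.
Equity: weight = 357/479.9 = 0.7439; cost = 11.7%.
Preferred: weight = 83/479.9 = 0.1730; cost = 6.19%.
Bank debt: weight = 39.9/479.9 = 0.0831; after-tax cost = 5.56% × (1 − 31.3%) = 3.8197%.
WACC = 0.7439 × 11.7000% + 0.1730 × 6.1900% + 0.0831 × 3.8197% = 10.0918%.

10.09%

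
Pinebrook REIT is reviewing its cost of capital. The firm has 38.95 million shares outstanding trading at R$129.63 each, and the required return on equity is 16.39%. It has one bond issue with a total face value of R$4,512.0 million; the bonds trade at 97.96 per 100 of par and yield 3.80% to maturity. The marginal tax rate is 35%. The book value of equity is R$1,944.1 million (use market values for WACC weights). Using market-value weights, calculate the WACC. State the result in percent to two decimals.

9.89%

Market value of equity E = 129.63 × 38.95m = 5049.0885m. Market value of debt D = 4512m × 97.96/100 = 4419.9552m.
Total capital V = 5049.0885 + 4419.9552 = 9469.0437.
Equity: weight = 5049.0885/9469.0437 = 0.5332; cost = 16.39%.
Bonds outstanding: weight = 4419.9552/9469.0437 = 0.4668; after-tax cost = 3.8% × (1 − 35%) = 2.4700%.
WACC = 0.5332 × 16.3900% + 0.4668 × 2.4700% = 9.8924%.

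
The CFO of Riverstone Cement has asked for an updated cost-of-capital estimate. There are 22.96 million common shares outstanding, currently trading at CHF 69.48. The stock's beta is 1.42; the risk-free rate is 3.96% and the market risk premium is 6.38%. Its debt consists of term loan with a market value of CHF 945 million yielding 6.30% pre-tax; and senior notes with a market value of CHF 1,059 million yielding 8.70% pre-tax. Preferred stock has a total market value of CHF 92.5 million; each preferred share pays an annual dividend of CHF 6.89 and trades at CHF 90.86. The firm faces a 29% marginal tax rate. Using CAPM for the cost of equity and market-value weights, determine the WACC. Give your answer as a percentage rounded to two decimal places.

8.73%

Cost of equity via CAPM: Re = 3.96% + 1.42 × 6.38% = 13.0196%.
Cost of preferred: Rp = 6.89 / 90.86 = 7.5831%.
Market value of equity E = 69.48 × 22.96m = 1595.2608m.
Total capital V = 1595.2608 + 92.5 + 945 + 1059 = 3691.7608.
Equity: weight = 1595.2608/3691.7608 = 0.4321; cost = 13.0196%.
Preferred: weight = 92.5/3691.7608 = 0.0251; cost = 7.5831%.
Term loan: weight = 945/3691.7608 = 0.2560; after-tax cost = 6.3% × (1 − 29%) = 4.4730%.
Senior notes: weight = 1059/3691.7608 = 0.2869; after-tax cost = 8.7% × (1 − 29%) = 6.1770%.
WACC = 0.4321 × 13.0196% + 0.0251 × 7.5831% + 0.2560 × 4.4730% + 0.2869 × 6.1770% = 8.7328%.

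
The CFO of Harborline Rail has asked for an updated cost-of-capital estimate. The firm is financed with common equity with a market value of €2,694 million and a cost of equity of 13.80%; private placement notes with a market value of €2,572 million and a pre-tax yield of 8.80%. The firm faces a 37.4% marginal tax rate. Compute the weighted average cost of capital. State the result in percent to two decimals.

9.75%

Total capital V = 2694 + 2572 = 5266.
Equity: weight = 2694/5266 = 0.5116; cost = 13.8%.
Private placement notes: weight = 2572/5266 = 0.4884; after-tax cost = 8.8% × (1 − 37.4%) = 5.5088%.
WACC = 0.5116 × 13.8000% + 0.4884 × 5.5088% = 9.7504%.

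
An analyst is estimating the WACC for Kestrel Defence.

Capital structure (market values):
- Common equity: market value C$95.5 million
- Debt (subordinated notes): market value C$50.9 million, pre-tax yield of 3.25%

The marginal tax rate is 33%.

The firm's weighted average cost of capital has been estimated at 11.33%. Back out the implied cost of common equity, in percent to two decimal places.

16.21%

Total capital V = 95.5 + 50.9 = 146.4.
Equity weight = 95.5/146.4 = 0.6523.
Subordinated notes weight = 50.9/146.4 = 0.3477.
Debt contribution = 0.3477 × 3.25% × (1 − 33%) = 0.7571%.
Required equity contribution = 11.33% − 0.7571% = 10.5729%.
Re = 10.5729% / 0.6523 = 16.2081%.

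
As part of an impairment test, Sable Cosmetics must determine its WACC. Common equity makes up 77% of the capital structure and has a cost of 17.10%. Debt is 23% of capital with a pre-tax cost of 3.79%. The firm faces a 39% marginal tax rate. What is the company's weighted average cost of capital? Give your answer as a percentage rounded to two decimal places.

After-tax cost of debt = 3.79% × (1 − 39%) = 2.3119%.
WACC = 0.770 × 17.1000% + 0.230 × 2.3119% = 13.6987%.

13.70%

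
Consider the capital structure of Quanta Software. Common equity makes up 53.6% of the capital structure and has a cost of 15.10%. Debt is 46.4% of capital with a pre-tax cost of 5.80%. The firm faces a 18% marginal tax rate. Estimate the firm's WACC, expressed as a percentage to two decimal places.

After-tax cost of debt = 5.8% × (1 − 18%) = 4.7560%.
WACC = 0.536 × 15.1000% + 0.464 × 4.7560% = 10.3004%.

10.30%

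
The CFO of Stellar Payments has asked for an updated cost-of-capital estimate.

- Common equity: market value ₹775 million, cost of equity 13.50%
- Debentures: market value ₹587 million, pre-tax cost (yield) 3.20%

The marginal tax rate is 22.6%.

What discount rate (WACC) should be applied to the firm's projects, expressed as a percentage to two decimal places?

Total capital V = 775 + 587 = 1362.
Equity: weight = 775/1362 = 0.5690; cost = 13.5%.
Debentures: weight = 587/1362 = 0.4310; after-tax cost = 3.2% × (1 − 22.6%) = 2.4768%.
WACC = 0.5690 × 13.5000% + 0.4310 × 2.4768% = 8.7492%.

8.75%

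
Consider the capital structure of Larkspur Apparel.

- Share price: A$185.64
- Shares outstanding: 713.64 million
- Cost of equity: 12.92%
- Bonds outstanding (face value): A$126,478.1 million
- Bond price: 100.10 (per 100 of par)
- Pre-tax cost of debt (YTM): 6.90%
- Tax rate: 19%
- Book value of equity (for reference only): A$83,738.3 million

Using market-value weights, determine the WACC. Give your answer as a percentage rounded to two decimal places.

9.34%

Market value of equity E = 185.64 × 713.64m = 132480.1296m. Market value of debt D = 126478.1m × 100.1/100 = 126604.5781m.
Total capital V = 132480.1296 + 126604.5781 = 259084.7077.
Equity: weight = 132480.1296/259084.7077 = 0.5113; cost = 12.92%.
Bonds outstanding: weight = 126604.5781/259084.7077 = 0.4887; after-tax cost = 6.9% × (1 − 19%) = 5.5890%.
WACC = 0.5113 × 12.9200% + 0.4887 × 5.5890% = 9.3376%.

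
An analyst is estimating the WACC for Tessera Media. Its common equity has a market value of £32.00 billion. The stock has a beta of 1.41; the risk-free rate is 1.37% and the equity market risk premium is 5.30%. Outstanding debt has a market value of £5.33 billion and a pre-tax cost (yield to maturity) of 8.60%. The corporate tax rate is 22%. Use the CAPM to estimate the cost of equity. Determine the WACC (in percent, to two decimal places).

8.54%

Cost of equity via CAPM: Re = 1.37% + 1.41 × 5.3% = 8.8430%.
Total capital V = 32 + 5.33 = 37.33.
Equity: weight = 32/37.33 = 0.8572; cost = 8.843%.
Debt: weight = 5.33/37.33 = 0.1428; after-tax cost = 8.6% × (1 − 22%) = 6.7080%.
WACC = 0.8572 × 8.8430% + 0.1428 × 6.7080% = 8.5382%.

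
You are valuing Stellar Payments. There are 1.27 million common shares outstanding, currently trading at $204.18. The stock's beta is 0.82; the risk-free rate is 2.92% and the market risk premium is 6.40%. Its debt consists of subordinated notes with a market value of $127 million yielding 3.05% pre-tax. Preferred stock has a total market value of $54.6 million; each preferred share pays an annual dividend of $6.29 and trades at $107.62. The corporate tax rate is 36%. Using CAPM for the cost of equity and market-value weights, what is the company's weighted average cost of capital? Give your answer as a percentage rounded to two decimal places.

6.09%

Cost of equity via CAPM: Re = 2.92% + 0.82 × 6.4% = 8.1680%.
Cost of preferred: Rp = 6.29 / 107.62 = 5.8446%.
Market value of equity E = 204.18 × 1.27m = 259.3086m.
Total capital V = 259.3086 + 54.6 + 127 = 440.9086.
Equity: weight = 259.3086/440.9086 = 0.5881; cost = 8.168%.
Preferred: weight = 54.6/440.9086 = 0.1238; cost = 5.8446%.
Subordinated notes: weight = 127/440.9086 = 0.2880; after-tax cost = 3.05% × (1 − 36%) = 1.9520%.
WACC = 0.5881 × 8.1680% + 0.1238 × 5.8446% + 0.2880 × 1.9520% = 6.0898%.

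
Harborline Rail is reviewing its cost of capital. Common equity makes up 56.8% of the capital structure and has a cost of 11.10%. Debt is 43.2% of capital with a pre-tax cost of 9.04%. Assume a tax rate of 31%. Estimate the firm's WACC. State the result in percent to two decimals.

9.00%

After-tax cost of debt = 9.04% × (1 − 31%) = 6.2376%.
WACC = 0.568 × 11.1000% + 0.432 × 6.2376% = 8.9994%.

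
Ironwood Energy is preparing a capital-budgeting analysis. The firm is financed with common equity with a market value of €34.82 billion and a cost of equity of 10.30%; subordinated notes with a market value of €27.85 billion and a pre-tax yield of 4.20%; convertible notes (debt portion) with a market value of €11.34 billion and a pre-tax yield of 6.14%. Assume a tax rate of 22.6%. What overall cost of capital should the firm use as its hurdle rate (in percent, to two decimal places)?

Total capital V = 34.82 + 27.85 + 11.34 = 74.01.
Equity: weight = 34.82/74.01 = 0.4705; cost = 10.3%.
Subordinated notes: weight = 27.85/74.01 = 0.3763; after-tax cost = 4.2% × (1 − 22.6%) = 3.2508%.
Convertible notes (debt portion): weight = 11.34/74.01 = 0.1532; after-tax cost = 6.14% × (1 − 22.6%) = 4.7524%.
WACC = 0.4705 × 10.3000% + 0.3763 × 3.2508% + 0.1532 × 4.7524% = 6.7974%.

6.80%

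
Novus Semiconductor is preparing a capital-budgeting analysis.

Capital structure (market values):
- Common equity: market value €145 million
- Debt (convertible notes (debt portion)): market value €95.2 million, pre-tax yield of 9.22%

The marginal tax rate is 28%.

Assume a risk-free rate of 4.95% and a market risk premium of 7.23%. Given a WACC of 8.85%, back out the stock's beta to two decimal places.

Total capital V = 145 + 95.2 = 240.2.
Equity weight = 145/240.2 = 0.6037.
Convertible notes (debt portion) weight = 95.2/240.2 = 0.3963.
Debt contribution = 0.3963 × 9.22% × (1 − 28%) = 2.6310%.
Required equity contribution = 8.85% − 2.6310% = 6.2190%  ⇒  Re = 10.3020%.
CAPM: 10.3020% = 4.95% + β × 7.23%  ⇒  β = 0.7403.

0.74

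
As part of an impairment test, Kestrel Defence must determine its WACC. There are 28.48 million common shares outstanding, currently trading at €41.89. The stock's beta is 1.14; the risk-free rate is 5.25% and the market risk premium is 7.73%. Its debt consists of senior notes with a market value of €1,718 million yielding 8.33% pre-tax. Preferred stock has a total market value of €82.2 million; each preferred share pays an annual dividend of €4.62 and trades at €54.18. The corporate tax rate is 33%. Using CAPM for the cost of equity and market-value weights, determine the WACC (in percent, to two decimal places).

Cost of equity via CAPM: Re = 5.25% + 1.14 × 7.73% = 14.0622%.
Cost of preferred: Rp = 4.62 / 54.18 = 8.5271%.
Market value of equity E = 41.89 × 28.48m = 1193.0272m.
Total capital V = 1193.0272 + 82.2 + 1718 = 2993.2272.
Equity: weight = 1193.0272/2993.2272 = 0.3986; cost = 14.0622%.
Preferred: weight = 82.2/2993.2272 = 0.0275; cost = 8.5271%.
Senior notes: weight = 1718/2993.2272 = 0.5740; after-tax cost = 8.33% × (1 − 33%) = 5.5811%.
WACC = 0.3986 × 14.0622% + 0.0275 × 8.5271% + 0.5740 × 5.5811% = 9.0424%.

9.04%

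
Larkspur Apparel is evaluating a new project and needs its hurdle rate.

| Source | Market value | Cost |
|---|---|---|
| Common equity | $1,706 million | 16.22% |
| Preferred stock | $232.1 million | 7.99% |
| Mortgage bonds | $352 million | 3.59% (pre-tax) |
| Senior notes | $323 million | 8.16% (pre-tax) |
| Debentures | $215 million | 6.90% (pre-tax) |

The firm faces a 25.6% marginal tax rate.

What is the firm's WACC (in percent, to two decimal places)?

11.86%

Total capital V = 1706 + 232.1 + 352 + 323 + 215 = 2828.1.
Equity: weight = 1706/2828.1 = 0.6032; cost = 16.22%.
Preferred: weight = 232.1/2828.1 = 0.0821; cost = 7.99%.
Mortgage bonds: weight = 352/2828.1 = 0.1245; after-tax cost = 3.59% × (1 − 25.6%) = 2.6710%.
Senior notes: weight = 323/2828.1 = 0.1142; after-tax cost = 8.16% × (1 − 25.6%) = 6.0710%.
Debentures: weight = 215/2828.1 = 0.0760; after-tax cost = 6.9% × (1 − 25.6%) = 5.1336%.
WACC = 0.6032 × 16.2200% + 0.0821 × 7.9900% + 0.1245 × 2.6710% + 0.1142 × 6.0710% + 0.0760 × 5.1336% = 11.8562%.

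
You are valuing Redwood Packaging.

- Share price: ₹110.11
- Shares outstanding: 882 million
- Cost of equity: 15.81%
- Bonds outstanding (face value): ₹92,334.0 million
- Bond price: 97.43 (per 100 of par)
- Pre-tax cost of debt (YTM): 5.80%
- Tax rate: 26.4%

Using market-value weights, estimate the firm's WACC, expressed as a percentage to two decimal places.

Market value of equity E = 110.11 × 882m = 97117.02m. Market value of debt D = 92334m × 97.43/100 = 89961.0162m.
Total capital V = 97117.02 + 89961.0162 = 187078.0362.
Equity: weight = 97117.02/187078.0362 = 0.5191; cost = 15.81%.
Bonds outstanding: weight = 89961.0162/187078.0362 = 0.4809; after-tax cost = 5.8% × (1 − 26.4%) = 4.2688%.
WACC = 0.5191 × 15.8100% + 0.4809 × 4.2688% = 10.2601%.

10.26%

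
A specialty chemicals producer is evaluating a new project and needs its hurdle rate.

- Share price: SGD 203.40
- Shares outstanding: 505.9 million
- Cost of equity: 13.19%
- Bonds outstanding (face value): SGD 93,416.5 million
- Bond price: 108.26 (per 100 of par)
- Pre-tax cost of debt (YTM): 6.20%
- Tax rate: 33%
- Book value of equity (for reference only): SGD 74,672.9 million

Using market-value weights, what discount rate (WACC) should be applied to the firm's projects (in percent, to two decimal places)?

8.71%

Market value of equity E = 203.4 × 505.9m = 102900.06m. Market value of debt D = 93416.5m × 108.26/100 = 101132.7029m.
Total capital V = 102900.06 + 101132.7029 = 204032.7629.
Equity: weight = 102900.06/204032.7629 = 0.5043; cost = 13.19%.
Bonds outstanding: weight = 101132.7029/204032.7629 = 0.4957; after-tax cost = 6.2% × (1 − 33%) = 4.1540%.
WACC = 0.5043 × 13.1900% + 0.4957 × 4.1540% = 8.7111%.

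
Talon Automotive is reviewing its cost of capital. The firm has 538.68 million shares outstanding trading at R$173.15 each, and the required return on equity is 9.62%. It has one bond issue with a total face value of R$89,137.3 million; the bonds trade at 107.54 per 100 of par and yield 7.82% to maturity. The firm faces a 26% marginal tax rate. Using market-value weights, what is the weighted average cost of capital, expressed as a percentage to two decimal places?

7.68%

Market value of equity E = 173.15 × 538.68m = 93272.442m. Market value of debt D = 89137.3m × 107.54/100 = 95858.25242m.
Total capital V = 93272.442 + 95858.25242 = 189130.69442.
Equity: weight = 93272.442/189130.69442 = 0.4932; cost = 9.62%.
Bonds outstanding: weight = 95858.25242/189130.69442 = 0.5068; after-tax cost = 7.82% × (1 − 26%) = 5.7868%.
WACC = 0.4932 × 9.6200% + 0.5068 × 5.7868% = 7.6772%.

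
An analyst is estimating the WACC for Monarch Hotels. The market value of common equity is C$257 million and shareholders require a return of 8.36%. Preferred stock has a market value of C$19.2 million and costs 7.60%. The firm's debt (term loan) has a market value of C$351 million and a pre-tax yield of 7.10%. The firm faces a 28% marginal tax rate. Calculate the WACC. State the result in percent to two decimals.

6.52%

Total capital V = 257 + 19.2 + 351 = 627.2.
Equity: weight = 257/627.2 = 0.4098; cost = 8.36%.
Preferred: weight = 19.2/627.2 = 0.0306; cost = 7.6%.
Term loan: weight = 351/627.2 = 0.5596; after-tax cost = 7.1% × (1 − 28%) = 5.1120%.
WACC = 0.4098 × 8.3600% + 0.0306 × 7.6000% + 0.5596 × 5.1120% = 6.5191%.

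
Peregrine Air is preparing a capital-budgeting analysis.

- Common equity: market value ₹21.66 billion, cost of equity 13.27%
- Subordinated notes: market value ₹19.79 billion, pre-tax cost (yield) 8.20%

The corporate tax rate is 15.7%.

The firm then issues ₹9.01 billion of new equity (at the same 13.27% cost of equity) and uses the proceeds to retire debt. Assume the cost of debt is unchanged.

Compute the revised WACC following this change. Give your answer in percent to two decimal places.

11.62%

After the change:
Total capital V = 30.67 + 10.78 = 41.45.
Equity: weight = 30.67/41.45 = 0.7399; cost = 13.27%.
Subordinated notes: weight = 10.78/41.45 = 0.2601; after-tax cost = 8.2% × (1 − 15.7%) = 6.9126%.
WACC = 0.7399 × 13.2700% + 0.2601 × 6.9126% = 11.6166%.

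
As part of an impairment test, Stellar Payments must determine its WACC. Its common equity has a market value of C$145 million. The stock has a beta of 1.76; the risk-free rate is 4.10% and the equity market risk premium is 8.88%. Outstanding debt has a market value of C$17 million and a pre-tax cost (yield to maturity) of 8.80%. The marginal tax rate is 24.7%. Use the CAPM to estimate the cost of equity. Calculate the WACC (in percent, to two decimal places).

18.35%

Cost of equity via CAPM: Re = 4.1% + 1.76 × 8.88% = 19.7288%.
Total capital V = 145 + 17 = 162.
Equity: weight = 145/162 = 0.8951; cost = 19.7288%.
Debt: weight = 17/162 = 0.1049; after-tax cost = 8.8% × (1 − 24.7%) = 6.6264%.
WACC = 0.8951 × 19.7288% + 0.1049 × 6.6264% = 18.3539%.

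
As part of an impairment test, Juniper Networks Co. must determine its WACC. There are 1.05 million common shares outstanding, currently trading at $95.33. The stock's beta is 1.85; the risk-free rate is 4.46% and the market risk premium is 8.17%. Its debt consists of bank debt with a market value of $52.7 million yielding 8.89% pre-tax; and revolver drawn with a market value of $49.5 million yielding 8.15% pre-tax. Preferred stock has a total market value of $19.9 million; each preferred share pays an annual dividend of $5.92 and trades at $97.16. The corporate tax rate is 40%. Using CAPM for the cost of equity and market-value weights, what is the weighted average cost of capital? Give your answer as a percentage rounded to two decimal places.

11.72%

Cost of equity via CAPM: Re = 4.46% + 1.85 × 8.17% = 19.5745%.
Cost of preferred: Rp = 5.92 / 97.16 = 6.0930%.
Market value of equity E = 95.33 × 1.05m = 100.0965m.
Total capital V = 100.0965 + 19.9 + 52.7 + 49.5 = 222.1965.
Equity: weight = 100.0965/222.1965 = 0.4505; cost = 19.5745%.
Preferred: weight = 19.9/222.1965 = 0.0896; cost = 6.093%.
Bank debt: weight = 52.7/222.1965 = 0.2372; after-tax cost = 8.89% × (1 − 40%) = 5.3340%.
Revolver drawn: weight = 49.5/222.1965 = 0.2228; after-tax cost = 8.15% × (1 − 40%) = 4.8900%.
WACC = 0.4505 × 19.5745% + 0.0896 × 6.0930% + 0.2372 × 5.3340% + 0.2228 × 4.8900% = 11.7182%.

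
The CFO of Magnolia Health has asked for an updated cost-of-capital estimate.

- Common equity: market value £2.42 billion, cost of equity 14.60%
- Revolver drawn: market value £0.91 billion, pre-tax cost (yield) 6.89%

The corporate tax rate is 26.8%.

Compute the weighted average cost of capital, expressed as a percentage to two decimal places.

11.99%

Total capital V = 2.42 + 0.91 = 3.33.
Equity: weight = 2.42/3.33 = 0.7267; cost = 14.6%.
Revolver drawn: weight = 0.91/3.33 = 0.2733; after-tax cost = 6.89% × (1 − 26.8%) = 5.0435%.
WACC = 0.7267 × 14.6000% + 0.2733 × 5.0435% = 11.9885%.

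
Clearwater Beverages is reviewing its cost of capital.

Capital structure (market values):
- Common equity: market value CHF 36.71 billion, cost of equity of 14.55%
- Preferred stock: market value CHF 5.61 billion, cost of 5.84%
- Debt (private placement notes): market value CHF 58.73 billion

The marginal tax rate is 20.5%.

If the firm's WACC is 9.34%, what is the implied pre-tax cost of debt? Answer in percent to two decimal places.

8.07%

Total capital V = 36.71 + 5.61 + 58.73 = 101.05.
Equity weight = 36.71/101.05 = 0.3633.
Preferred weight = 5.61/101.05 = 0.0555.
Private placement notes weight = 58.73/101.05 = 0.5812.
Equity contribution = 0.3633 × 14.55% = 5.2858%.
Preferred contribution = 0.0555 × 5.84% = 0.3242%.
Remaining for debt = 9.34% − 5.6100% = 3.7300%.
Rd × (1 − 20.5%) × 0.5812 = 3.7300%  ⇒  Rd = 8.0726%.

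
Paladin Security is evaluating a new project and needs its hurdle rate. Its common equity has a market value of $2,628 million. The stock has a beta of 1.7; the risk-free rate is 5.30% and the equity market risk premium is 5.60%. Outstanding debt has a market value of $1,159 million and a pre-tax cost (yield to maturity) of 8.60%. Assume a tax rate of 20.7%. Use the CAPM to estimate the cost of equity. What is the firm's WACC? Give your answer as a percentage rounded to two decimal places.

12.37%

Cost of equity via CAPM: Re = 5.3% + 1.7 × 5.6% = 14.8200%.
Total capital V = 2628 + 1159 = 3787.
Equity: weight = 2628/3787 = 0.6940; cost = 14.82%.
Debt: weight = 1159/3787 = 0.3060; after-tax cost = 8.6% × (1 − 20.7%) = 6.8198%.
WACC = 0.6940 × 14.8200% + 0.3060 × 6.8198% = 12.3716%.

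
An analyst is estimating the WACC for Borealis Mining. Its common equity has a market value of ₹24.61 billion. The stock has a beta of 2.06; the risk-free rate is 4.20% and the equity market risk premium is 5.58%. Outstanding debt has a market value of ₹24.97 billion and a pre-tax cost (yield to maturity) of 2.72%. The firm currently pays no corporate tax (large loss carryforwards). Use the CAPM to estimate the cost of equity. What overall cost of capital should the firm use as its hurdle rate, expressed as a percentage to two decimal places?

9.16%

Cost of equity via CAPM: Re = 4.2% + 2.06 × 5.58% = 15.6948%.
Total capital V = 24.61 + 24.97 = 49.58.
Equity: weight = 24.61/49.58 = 0.4964; cost = 15.6948%.
Debt: weight = 24.97/49.58 = 0.5036; after-tax cost = 2.72% × (1 − 0%) = 2.7200%.
WACC = 0.4964 × 15.6948% + 0.5036 × 2.7200% = 9.1603%.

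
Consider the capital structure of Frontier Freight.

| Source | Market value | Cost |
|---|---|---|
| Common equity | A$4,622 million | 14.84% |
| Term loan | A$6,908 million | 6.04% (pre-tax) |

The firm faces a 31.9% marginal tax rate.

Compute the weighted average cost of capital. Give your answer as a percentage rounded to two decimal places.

Total capital V = 4622 + 6908 = 11530.
Equity: weight = 4622/11530 = 0.4009; cost = 14.84%.
Term loan: weight = 6908/11530 = 0.5991; after-tax cost = 6.04% × (1 − 31.9%) = 4.1132%.
WACC = 0.4009 × 14.8400% + 0.5991 × 4.1132% = 8.4132%.

8.41%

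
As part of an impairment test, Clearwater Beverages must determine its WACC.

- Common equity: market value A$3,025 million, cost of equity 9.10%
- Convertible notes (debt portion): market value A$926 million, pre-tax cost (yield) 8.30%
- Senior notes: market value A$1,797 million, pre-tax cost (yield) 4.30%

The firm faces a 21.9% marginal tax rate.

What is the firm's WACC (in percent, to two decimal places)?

6.88%

Total capital V = 3025 + 926 + 1797 = 5748.
Equity: weight = 3025/5748 = 0.5263; cost = 9.1%.
Convertible notes (debt portion): weight = 926/5748 = 0.1611; after-tax cost = 8.3% × (1 − 21.9%) = 6.4823%.
Senior notes: weight = 1797/5748 = 0.3126; after-tax cost = 4.3% × (1 − 21.9%) = 3.3583%.
WACC = 0.5263 × 9.1000% + 0.1611 × 6.4823% + 0.3126 × 3.3583% = 6.8833%.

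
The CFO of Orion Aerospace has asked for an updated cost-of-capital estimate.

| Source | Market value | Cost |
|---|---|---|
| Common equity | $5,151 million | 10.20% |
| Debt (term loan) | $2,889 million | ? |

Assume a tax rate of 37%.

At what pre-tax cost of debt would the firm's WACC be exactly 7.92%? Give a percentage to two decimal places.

6.12%

Total capital V = 5151 + 2889 = 8040.
Equity weight = 5151/8040 = 0.6407.
Term loan weight = 2889/8040 = 0.3593.
Equity contribution = 0.6407 × 10.2% = 6.5349%.
Remaining for debt = 7.92% − 6.5349% = 1.3851%.
Rd × (1 − 37%) × 0.3593 = 1.3851%  ⇒  Rd = 6.1188%.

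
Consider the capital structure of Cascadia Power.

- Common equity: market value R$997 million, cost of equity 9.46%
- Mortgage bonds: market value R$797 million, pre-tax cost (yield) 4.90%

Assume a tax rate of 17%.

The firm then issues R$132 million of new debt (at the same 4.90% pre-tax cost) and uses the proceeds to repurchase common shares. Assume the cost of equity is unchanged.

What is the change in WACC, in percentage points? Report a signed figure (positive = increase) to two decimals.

-0.40 pp

Current WACC:
Total capital V = 997 + 797 = 1794.
Equity: weight = 997/1794 = 0.5557; cost = 9.46%.
Mortgage bonds: weight = 797/1794 = 0.4443; after-tax cost = 4.9% × (1 − 17%) = 4.0670%.
WACC = 0.5557 × 9.4600% + 0.4443 × 4.0670% = 7.0641%.
After the change:
Total capital V = 865 + 929 = 1794.
Equity: weight = 865/1794 = 0.4822; cost = 9.46%.
Mortgage bonds: weight = 929/1794 = 0.5178; after-tax cost = 4.9% × (1 − 17%) = 4.0670%.
WACC = 0.4822 × 9.4600% + 0.5178 × 4.0670% = 6.6673%.
Change in WACC = 6.6673% − 7.0641% = -0.3968 pp.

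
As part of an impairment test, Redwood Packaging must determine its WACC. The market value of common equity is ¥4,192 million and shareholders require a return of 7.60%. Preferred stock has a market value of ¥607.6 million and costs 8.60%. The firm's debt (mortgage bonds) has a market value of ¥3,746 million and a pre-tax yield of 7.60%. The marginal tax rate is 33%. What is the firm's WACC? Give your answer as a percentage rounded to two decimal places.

6.57%

Total capital V = 4192 + 607.6 + 3746 = 8545.6.
Equity: weight = 4192/8545.6 = 0.4905; cost = 7.6%.
Preferred: weight = 607.6/8545.6 = 0.0711; cost = 8.6%.
Mortgage bonds: weight = 3746/8545.6 = 0.4384; after-tax cost = 7.6% × (1 − 33%) = 5.0920%.
WACC = 0.4905 × 7.6000% + 0.0711 × 8.6000% + 0.4384 × 5.0920% = 6.5717%.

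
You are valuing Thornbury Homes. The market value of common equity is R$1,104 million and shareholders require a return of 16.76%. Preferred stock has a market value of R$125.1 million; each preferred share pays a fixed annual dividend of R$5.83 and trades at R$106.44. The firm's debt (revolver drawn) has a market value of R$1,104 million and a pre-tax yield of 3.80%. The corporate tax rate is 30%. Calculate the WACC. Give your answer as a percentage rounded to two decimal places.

Cost of preferred: Rp = 5.83 / 106.44 = 5.4773%.
Total capital V = 1104 + 125.1 + 1104 = 2333.1.
Equity: weight = 1104/2333.1 = 0.4732; cost = 16.76%.
Preferred: weight = 125.1/2333.1 = 0.0536; cost = 5.4773%.
Revolver drawn: weight = 1104/2333.1 = 0.4732; after-tax cost = 3.8% × (1 − 30%) = 2.6600%.
WACC = 0.4732 × 16.7600% + 0.0536 × 5.4773% + 0.4732 × 2.6600% = 9.4830%.

9.48%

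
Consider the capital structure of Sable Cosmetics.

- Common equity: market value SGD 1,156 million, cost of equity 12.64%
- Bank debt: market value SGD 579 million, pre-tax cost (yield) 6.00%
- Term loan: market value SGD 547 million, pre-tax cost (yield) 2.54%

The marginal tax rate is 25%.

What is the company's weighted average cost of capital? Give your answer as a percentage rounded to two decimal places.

Total capital V = 1156 + 579 + 547 = 2282.
Equity: weight = 1156/2282 = 0.5066; cost = 12.64%.
Bank debt: weight = 579/2282 = 0.2537; after-tax cost = 6% × (1 − 25%) = 4.5000%.
Term loan: weight = 547/2282 = 0.2397; after-tax cost = 2.54% × (1 − 25%) = 1.9050%.
WACC = 0.5066 × 12.6400% + 0.2537 × 4.5000% + 0.2397 × 1.9050% = 8.0015%.

8.00%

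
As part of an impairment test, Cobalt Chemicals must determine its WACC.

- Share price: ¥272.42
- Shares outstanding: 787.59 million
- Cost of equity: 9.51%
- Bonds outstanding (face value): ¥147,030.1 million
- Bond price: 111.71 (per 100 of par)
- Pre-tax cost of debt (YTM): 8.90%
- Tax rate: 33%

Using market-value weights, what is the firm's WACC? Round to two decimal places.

Market value of equity E = 272.42 × 787.59m = 214555.2678m. Market value of debt D = 147030.1m × 111.71/100 = 164247.32471m.
Total capital V = 214555.2678 + 164247.32471 = 378802.59251.
Equity: weight = 214555.2678/378802.59251 = 0.5664; cost = 9.51%.
Bonds outstanding: weight = 164247.32471/378802.59251 = 0.4336; after-tax cost = 8.9% × (1 − 33%) = 5.9630%.
WACC = 0.5664 × 9.5100% + 0.4336 × 5.9630% = 7.9720%.

7.97%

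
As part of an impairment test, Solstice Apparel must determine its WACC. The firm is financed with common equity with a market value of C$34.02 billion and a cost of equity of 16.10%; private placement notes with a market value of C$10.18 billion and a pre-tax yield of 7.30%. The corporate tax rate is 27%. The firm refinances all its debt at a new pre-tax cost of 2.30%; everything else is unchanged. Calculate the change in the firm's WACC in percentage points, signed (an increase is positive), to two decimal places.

Current WACC:
Total capital V = 34.02 + 10.18 = 44.2.
Equity: weight = 34.02/44.2 = 0.7697; cost = 16.1%.
Private placement notes: weight = 10.18/44.2 = 0.2303; after-tax cost = 7.3% × (1 − 27%) = 5.3290%.
WACC = 0.7697 × 16.1000% + 0.2303 × 5.3290% = 13.6193%.
After the change:
Total capital V = 34.02 + 10.18 = 44.2.
Equity: weight = 34.02/44.2 = 0.7697; cost = 16.1%.
Private placement notes: weight = 10.18/44.2 = 0.2303; after-tax cost = 2.3% × (1 − 27%) = 1.6790%.
WACC = 0.7697 × 16.1000% + 0.2303 × 1.6790% = 12.7786%.
Change in WACC = 12.7786% − 13.6193% = -0.8407 pp.

-0.84 pp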